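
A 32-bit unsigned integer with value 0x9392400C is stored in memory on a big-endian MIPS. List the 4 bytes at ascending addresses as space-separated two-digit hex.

93 92 40 0C

Split into bytes (most-significant first): 93 92 40 0C.
In big-endian order the high byte comes first in memory.
So the memory order matches the most-significant-first order: 93 92 40 0C.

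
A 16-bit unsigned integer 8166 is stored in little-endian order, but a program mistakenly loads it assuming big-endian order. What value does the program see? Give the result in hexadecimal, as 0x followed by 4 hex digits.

8166 in 16-bit hexadecimal is 0x1FE6.
Stored little-endian, the bytes at ascending addresses are E6 1F.
Read back as big-endian, the last byte is least significant, giving 0xE61F.

0xE61F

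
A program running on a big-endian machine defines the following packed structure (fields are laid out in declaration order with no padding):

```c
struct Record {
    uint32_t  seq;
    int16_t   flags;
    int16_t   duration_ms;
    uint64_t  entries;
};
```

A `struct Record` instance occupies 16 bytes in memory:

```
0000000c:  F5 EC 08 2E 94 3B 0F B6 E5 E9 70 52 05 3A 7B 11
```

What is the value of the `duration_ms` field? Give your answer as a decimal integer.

`duration_ms` follows `seq` (4 B), `flags` (2 B), so it starts at offset 4 + 2 = 6 and occupies 2 bytes.
Bytes at offsets 6..7: 0F B6.
Big-endian stores the most-significant byte at the lowest address.
The bytes are already most-significant first: 0x0FB6.
0x0FB6 = 4022.

4022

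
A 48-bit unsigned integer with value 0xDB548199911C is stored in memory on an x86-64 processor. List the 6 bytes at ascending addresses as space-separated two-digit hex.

Split into bytes (most-significant first): DB 54 81 99 91 1C.
Little-endian stores the least-significant byte at the lowest address.
So at ascending addresses the bytes are 1C 91 99 81 54 DB.

1C 91 99 81 54 DB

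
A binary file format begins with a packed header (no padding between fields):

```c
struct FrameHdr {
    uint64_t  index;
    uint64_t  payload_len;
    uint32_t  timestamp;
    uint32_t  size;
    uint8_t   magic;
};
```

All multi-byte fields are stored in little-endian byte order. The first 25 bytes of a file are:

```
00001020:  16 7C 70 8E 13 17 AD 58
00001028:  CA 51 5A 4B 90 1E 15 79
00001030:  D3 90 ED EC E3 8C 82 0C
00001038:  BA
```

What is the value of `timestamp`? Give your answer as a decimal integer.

`timestamp` follows `index` (8 B), `payload_len` (8 B), so it starts at offset 8 + 8 = 16 and occupies 4 bytes.
Bytes at offsets 16..19: D3 90 ED EC.
In little-endian order the low byte comes first in memory.
Reassemble most-significant byte first: EC ED 90 D3 → 0xECED90D3.
0xECED90D3 = 3974992083.

3974992083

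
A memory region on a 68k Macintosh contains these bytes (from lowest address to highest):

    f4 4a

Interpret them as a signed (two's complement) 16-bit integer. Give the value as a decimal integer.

Big-endian stores the most-significant byte at the lowest address.
The bytes are already most-significant first: 0xF44A.
Top bit is set, so as a signed 16-bit value this is 0xF44A − 2^16 = -2998.

-2998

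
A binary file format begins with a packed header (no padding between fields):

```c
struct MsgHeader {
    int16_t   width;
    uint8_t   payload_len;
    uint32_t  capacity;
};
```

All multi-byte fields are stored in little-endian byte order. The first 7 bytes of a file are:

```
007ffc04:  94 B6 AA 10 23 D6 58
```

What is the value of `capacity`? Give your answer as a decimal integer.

`capacity` follows `width` (2 B), `payload_len` (1 B), so it starts at offset 2 + 1 = 3 and occupies 4 bytes.
Bytes at offsets 3..6: 10 23 D6 58.
Little-endian: lowest address holds the least-significant byte.
Reassemble most-significant byte first: 58 D6 23 10 → 0x58D62310.
0x58D62310 = 1490428688.

1490428688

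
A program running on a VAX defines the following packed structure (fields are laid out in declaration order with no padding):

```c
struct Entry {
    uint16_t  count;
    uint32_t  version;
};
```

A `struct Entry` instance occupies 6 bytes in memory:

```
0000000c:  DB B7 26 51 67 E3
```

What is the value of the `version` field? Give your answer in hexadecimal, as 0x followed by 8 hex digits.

0xE3675126

`version` follows `count` (2 bytes), so it starts at byte offset 2 and occupies 4 bytes.
Bytes at offsets 2..5: 26 51 67 E3.
In little-endian order the low byte comes first in memory.
Reassemble most-significant byte first: E3 67 51 26 → 0xE3675126.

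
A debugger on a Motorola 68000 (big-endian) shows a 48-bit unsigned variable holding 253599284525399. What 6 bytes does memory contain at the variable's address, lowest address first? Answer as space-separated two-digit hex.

E6 A5 AF 44 F9 57

253599284525399 in hexadecimal, padded to 48 bits, is 0xE6A5AF44F957.
Split into bytes (most-significant first): E6 A5 AF 44 F9 57.
Big-endian: lowest address holds the most-significant byte.
So the memory order matches the most-significant-first order: E6 A5 AF 44 F9 57.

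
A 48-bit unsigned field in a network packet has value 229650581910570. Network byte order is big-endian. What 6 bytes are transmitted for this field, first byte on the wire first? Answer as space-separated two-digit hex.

229650581910570 in hexadecimal, padded to 48 bits, is 0xD0DDB15B742A.
Split into bytes (most-significant first): D0 DD B1 5B 74 2A.
Big-endian stores the most-significant byte at the lowest address.
So the memory order matches the most-significant-first order: D0 DD B1 5B 74 2A.

D0 DD B1 5B 74 2A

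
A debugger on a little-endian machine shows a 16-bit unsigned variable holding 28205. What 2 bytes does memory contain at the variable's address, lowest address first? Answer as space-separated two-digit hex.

2D 6E

28205 in hexadecimal, padded to 16 bits, is 0x6E2D.
Split into bytes (most-significant first): 6E 2D.
In little-endian order the low byte comes first in memory.
So at ascending addresses the bytes are 2D 6E.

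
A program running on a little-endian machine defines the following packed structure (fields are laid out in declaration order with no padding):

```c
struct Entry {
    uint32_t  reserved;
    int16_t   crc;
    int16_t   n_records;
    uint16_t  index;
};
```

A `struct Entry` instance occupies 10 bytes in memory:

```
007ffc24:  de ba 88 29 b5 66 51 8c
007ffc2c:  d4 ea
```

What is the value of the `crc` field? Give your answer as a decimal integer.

`crc` follows `reserved` (4 bytes), so it starts at byte offset 4 and occupies 2 bytes.
Bytes at offsets 4..5: B5 66.
Little-endian stores the least-significant byte at the lowest address.
Reassemble most-significant byte first: 66 B5 → 0x66B5.
0x66B5 = 26293.

26293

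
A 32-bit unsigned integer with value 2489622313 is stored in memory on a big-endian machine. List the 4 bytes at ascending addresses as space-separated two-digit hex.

2489622313 in hexadecimal, padded to 32 bits, is 0x94649F29.
Split into bytes (most-significant first): 94 64 9F 29.
In big-endian order the high byte comes first in memory.
So the memory order matches the most-significant-first order: 94 64 9F 29.

94 64 9F 29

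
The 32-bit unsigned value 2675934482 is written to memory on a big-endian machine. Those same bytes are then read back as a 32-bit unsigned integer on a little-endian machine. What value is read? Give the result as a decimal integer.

310738847

2675934482 in 32-bit hexadecimal is 0x9F7F8512.
Stored big-endian, the bytes at ascending addresses are 9F 7F 85 12.
Read back as little-endian, the first byte is least significant, giving 0x12857F9F.
0x12857F9F = 310738847.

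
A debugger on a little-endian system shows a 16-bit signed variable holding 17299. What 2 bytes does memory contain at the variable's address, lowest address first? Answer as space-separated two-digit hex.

93 43

17299 in hexadecimal, padded to 16 bits, is 0x4393.
Split into bytes (most-significant first): 43 93.
Little-endian: lowest address holds the least-significant byte.
So at ascending addresses the bytes are 93 43.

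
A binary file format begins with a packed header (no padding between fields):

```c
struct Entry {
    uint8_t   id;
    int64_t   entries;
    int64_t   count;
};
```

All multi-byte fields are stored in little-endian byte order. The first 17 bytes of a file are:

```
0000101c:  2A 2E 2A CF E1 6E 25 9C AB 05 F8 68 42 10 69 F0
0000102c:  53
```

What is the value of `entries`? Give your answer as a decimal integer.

-6080944238691931602

`entries` follows `id` (1 byte), so it starts at byte offset 1 and occupies 8 bytes.
Bytes at offsets 1..8: 2E 2A CF E1 6E 25 9C AB.
Little-endian: lowest address holds the least-significant byte.
Reassemble most-significant byte first: AB 9C 25 6E E1 CF 2A 2E → 0xAB9C256EE1CF2A2E.
Top bit is set, so as a signed 64-bit value this is 0xAB9C256EE1CF2A2E − 2^64 = -6080944238691931602.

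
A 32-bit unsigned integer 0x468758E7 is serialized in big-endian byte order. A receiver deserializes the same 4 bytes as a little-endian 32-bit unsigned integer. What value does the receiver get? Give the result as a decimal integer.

3881338694

Stored big-endian, the bytes at ascending addresses are 46 87 58 E7.
Read back as little-endian, the first byte is least significant, giving 0xE7588746.
0xE7588746 = 3881338694.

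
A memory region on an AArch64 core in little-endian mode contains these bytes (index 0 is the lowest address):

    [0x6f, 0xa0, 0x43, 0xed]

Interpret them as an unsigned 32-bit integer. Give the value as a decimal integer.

Little-endian stores the least-significant byte at the lowest address.
Reassemble most-significant byte first: ED 43 A0 6F → 0xED43A06F.
0xED43A06F = 3980632175.

3980632175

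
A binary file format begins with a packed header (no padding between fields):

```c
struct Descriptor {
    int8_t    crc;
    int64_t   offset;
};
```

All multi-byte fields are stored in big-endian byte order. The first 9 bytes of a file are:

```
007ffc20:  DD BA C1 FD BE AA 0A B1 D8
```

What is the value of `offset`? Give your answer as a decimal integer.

`offset` follows `crc` (1 byte), so it starts at byte offset 1 and occupies 8 bytes.
Bytes at offsets 1..8: BA C1 FD BE AA 0A B1 D8.
In big-endian order the high byte comes first in memory.
The bytes are already most-significant first: 0xBAC1FDBEAA0AB1D8.
Top bit is set, so as a signed 64-bit value this is 0xBAC1FDBEAA0AB1D8 − 2^64 = -4989427916811357736.

-4989427916811357736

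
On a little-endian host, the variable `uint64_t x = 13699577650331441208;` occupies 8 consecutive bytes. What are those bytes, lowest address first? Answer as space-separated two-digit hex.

38 D8 E2 1C 4A AD 1E BE

13699577650331441208 in hexadecimal, padded to 64 bits, is 0xBE1EAD4A1CE2D838.
Split into bytes (most-significant first): BE 1E AD 4A 1C E2 D8 38.
Little-endian: lowest address holds the least-significant byte.
So at ascending addresses the bytes are 38 D8 E2 1C 4A AD 1E BE.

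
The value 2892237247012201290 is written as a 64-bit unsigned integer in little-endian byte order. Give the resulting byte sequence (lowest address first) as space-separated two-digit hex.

2892237247012201290 in hexadecimal, padded to 64 bits, is 0x28234A73D250E34A.
Split into bytes (most-significant first): 28 23 4A 73 D2 50 E3 4A.
In little-endian order the low byte comes first in memory.
So at ascending addresses the bytes are 4A E3 50 D2 73 4A 23 28.

4A E3 50 D2 73 4A 23 28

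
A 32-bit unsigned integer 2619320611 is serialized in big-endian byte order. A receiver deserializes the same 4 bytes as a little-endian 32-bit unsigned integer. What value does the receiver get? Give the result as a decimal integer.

598286236

2619320611 in 32-bit hexadecimal is 0x9C1FA923.
Stored big-endian, the bytes at ascending addresses are 9C 1F A9 23.
Read back as little-endian, the first byte is least significant, giving 0x23A91F9C.
0x23A91F9C = 598286236.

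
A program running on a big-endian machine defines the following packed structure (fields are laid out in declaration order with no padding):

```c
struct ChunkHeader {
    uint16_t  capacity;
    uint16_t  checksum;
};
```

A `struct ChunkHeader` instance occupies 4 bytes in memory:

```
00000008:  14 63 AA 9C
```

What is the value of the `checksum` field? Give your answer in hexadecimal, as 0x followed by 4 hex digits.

`checksum` follows `capacity` (2 bytes), so it starts at byte offset 2 and occupies 2 bytes.
Bytes at offsets 2..3: AA 9C.
Big-endian: lowest address holds the most-significant byte.
The bytes are already most-significant first: 0xAA9C.

0xAA9C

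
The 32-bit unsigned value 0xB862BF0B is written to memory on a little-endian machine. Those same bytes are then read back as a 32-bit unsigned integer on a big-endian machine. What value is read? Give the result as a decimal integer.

Stored little-endian, the bytes at ascending addresses are 0B BF 62 B8.
Read back as big-endian, the last byte is least significant, giving 0x0BBF62B8.
0x0BBF62B8 = 197092024.

197092024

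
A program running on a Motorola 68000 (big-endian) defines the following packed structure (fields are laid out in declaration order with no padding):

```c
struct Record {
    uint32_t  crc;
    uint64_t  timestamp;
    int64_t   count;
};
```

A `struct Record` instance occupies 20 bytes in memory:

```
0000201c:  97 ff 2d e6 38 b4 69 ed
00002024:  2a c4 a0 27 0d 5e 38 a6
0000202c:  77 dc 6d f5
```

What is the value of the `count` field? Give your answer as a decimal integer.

`count` follows `crc` (4 B), `timestamp` (8 B), so it starts at offset 4 + 8 = 12 and occupies 8 bytes.
Bytes at offsets 12..19: 0D 5E 38 A6 77 DC 6D F5.
Big-endian stores the most-significant byte at the lowest address.
The bytes are already most-significant first: 0x0D5E38A677DC6DF5.
0x0D5E38A677DC6DF5 = 963269657930526197.

963269657930526197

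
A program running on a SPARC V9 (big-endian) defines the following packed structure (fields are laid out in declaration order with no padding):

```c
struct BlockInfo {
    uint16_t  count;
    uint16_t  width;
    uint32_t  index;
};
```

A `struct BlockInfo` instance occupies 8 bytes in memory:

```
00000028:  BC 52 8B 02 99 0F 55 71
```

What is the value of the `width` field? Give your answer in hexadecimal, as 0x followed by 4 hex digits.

`width` follows `count` (2 bytes), so it starts at byte offset 2 and occupies 2 bytes.
Bytes at offsets 2..3: 8B 02.
Big-endian: lowest address holds the most-significant byte.
The bytes are already most-significant first: 0x8B02.

0x8B02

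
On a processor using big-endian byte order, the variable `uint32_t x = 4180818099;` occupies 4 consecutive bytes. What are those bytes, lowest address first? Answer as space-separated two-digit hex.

F9 32 38 B3

4180818099 in hexadecimal, padded to 32 bits, is 0xF93238B3.
Split into bytes (most-significant first): F9 32 38 B3.
Big-endian: lowest address holds the most-significant byte.
So the memory order matches the most-significant-first order: F9 32 38 B3.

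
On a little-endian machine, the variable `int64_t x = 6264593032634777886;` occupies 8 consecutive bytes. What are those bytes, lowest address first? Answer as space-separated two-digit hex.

1E 41 95 04 2C 4E F0 56

6264593032634777886 in hexadecimal, padded to 64 bits, is 0x56F04E2C0495411E.
Split into bytes (most-significant first): 56 F0 4E 2C 04 95 41 1E.
Little-endian: lowest address holds the least-significant byte.
So at ascending addresses the bytes are 1E 41 95 04 2C 4E F0 56.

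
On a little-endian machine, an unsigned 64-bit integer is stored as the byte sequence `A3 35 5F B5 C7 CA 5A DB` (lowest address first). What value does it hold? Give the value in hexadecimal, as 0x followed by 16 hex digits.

0xDB5ACAC7B55F35A3

In little-endian order the low byte comes first in memory.
Reassemble most-significant byte first: DB 5A CA C7 B5 5F 35 A3 → 0xDB5ACAC7B55F35A3.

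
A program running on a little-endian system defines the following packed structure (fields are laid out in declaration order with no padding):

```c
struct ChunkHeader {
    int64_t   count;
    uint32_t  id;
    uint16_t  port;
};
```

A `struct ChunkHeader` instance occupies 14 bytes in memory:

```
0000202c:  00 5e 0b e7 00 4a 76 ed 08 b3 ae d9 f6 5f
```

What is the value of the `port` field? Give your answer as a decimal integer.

`port` follows `count` (8 B), `id` (4 B), so it starts at offset 8 + 4 = 12 and occupies 2 bytes.
Bytes at offsets 12..13: F6 5F.
Little-endian: lowest address holds the least-significant byte.
Reassemble most-significant byte first: 5F F6 → 0x5FF6.
0x5FF6 = 24566.

24566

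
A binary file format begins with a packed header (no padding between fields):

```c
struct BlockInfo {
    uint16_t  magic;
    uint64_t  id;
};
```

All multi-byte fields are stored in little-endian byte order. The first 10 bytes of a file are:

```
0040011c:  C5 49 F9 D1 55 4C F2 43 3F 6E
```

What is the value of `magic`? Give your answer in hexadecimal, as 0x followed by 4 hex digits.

`magic` is the first field, at byte offset 0, occupying 2 bytes.
Bytes at offsets 0..1: C5 49.
Little-endian stores the least-significant byte at the lowest address.
Reassemble most-significant byte first: 49 C5 → 0x49C5.

0x49C5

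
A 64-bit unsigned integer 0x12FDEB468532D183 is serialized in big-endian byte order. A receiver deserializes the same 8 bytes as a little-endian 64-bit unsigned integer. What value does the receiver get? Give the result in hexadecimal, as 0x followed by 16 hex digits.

0x83D1328546EBFD12

Stored big-endian, the bytes at ascending addresses are 12 FD EB 46 85 32 D1 83.
Read back as little-endian, the first byte is least significant, giving 0x83D1328546EBFD12.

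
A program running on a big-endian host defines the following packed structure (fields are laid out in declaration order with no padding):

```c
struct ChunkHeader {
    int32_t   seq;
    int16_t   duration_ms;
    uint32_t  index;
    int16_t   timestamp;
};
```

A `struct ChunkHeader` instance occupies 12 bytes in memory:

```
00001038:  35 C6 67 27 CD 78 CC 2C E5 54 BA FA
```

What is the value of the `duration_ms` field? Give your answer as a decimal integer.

-12936

`duration_ms` follows `seq` (4 bytes), so it starts at byte offset 4 and occupies 2 bytes.
Bytes at offsets 4..5: CD 78.
In big-endian order the high byte comes first in memory.
The bytes are already most-significant first: 0xCD78.
Top bit is set, so as a signed 16-bit value this is 0xCD78 − 2^16 = -12936.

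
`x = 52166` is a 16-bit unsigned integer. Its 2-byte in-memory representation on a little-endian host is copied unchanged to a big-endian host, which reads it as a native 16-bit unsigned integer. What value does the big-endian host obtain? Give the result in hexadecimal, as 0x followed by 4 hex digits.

52166 in 16-bit hexadecimal is 0xCBC6.
Stored little-endian, the bytes at ascending addresses are C6 CB.
Read back as big-endian, the last byte is least significant, giving 0xC6CB.

0xC6CB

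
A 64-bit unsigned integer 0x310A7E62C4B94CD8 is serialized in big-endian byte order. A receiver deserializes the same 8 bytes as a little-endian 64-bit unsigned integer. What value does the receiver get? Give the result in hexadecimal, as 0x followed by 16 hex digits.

Stored big-endian, the bytes at ascending addresses are 31 0A 7E 62 C4 B9 4C D8.
Read back as little-endian, the first byte is least significant, giving 0xD84CB9C4627E0A31.

0xD84CB9C4627E0A31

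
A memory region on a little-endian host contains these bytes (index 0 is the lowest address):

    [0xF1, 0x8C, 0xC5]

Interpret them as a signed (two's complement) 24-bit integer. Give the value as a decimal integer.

-3830543

Little-endian: lowest address holds the least-significant byte.
Reassemble most-significant byte first: C5 8C F1 → 0xC58CF1.
Top bit is set, so as a signed 24-bit value this is 0xC58CF1 − 2^24 = -3830543.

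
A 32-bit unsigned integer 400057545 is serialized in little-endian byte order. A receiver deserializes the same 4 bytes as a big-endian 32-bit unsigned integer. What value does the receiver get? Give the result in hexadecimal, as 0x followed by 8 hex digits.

400057545 in 32-bit hexadecimal is 0x17D864C9.
Stored little-endian, the bytes at ascending addresses are C9 64 D8 17.
Read back as big-endian, the last byte is least significant, giving 0xC964D817.

0xC964D817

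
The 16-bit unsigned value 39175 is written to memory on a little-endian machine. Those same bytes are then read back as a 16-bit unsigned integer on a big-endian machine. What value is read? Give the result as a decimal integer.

39175 in 16-bit hexadecimal is 0x9907.
Stored little-endian, the bytes at ascending addresses are 07 99.
Read back as big-endian, the last byte is least significant, giving 0x0799.
0x0799 = 1945.

1945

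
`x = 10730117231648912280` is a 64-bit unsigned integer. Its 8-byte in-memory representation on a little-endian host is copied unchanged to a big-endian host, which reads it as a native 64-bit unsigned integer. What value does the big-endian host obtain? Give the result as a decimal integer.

10967315705082997140

10730117231648912280 in 64-bit hexadecimal is 0x94E908C586BB3398.
Stored little-endian, the bytes at ascending addresses are 98 33 BB 86 C5 08 E9 94.
Read back as big-endian, the last byte is least significant, giving 0x9833BB86C508E994.
0x9833BB86C508E994 = 10967315705082997140.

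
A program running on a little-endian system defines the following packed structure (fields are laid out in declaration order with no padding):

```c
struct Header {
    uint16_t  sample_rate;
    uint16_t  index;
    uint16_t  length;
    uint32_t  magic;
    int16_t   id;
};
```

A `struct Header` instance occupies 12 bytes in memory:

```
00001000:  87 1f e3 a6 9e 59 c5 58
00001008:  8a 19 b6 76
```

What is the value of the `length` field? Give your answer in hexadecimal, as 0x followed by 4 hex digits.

0x599E

`length` follows `sample_rate` (2 B), `index` (2 B), so it starts at offset 2 + 2 = 4 and occupies 2 bytes.
Bytes at offsets 4..5: 9E 59.
Little-endian stores the least-significant byte at the lowest address.
Reassemble most-significant byte first: 59 9E → 0x599E.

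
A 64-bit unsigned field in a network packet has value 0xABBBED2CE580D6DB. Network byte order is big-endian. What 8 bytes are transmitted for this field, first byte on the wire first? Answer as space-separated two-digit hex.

AB BB ED 2C E5 80 D6 DB

Split into bytes (most-significant first): AB BB ED 2C E5 80 D6 DB.
Big-endian: lowest address holds the most-significant byte.
So the memory order matches the most-significant-first order: AB BB ED 2C E5 80 D6 DB.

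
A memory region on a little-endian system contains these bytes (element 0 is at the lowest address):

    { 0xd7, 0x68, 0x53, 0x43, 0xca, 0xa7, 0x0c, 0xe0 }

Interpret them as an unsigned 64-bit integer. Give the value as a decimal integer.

16144463251371157719

Little-endian stores the least-significant byte at the lowest address.
Reassemble most-significant byte first: E0 0C A7 CA 43 53 68 D7 → 0xE00CA7CA435368D7.
0xE00CA7CA435368D7 = 16144463251371157719.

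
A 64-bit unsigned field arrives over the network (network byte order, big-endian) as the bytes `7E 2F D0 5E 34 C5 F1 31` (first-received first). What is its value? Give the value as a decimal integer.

Big-endian: lowest address holds the most-significant byte.
The bytes are already most-significant first: 0x7E2FD05E34C5F131.
0x7E2FD05E34C5F131 = 9092715275715211569.

9092715275715211569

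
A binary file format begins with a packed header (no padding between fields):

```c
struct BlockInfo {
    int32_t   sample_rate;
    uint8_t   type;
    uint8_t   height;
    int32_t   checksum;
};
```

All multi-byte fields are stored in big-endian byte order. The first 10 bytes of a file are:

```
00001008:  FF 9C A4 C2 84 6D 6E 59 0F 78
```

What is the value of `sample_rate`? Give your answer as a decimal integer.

`sample_rate` is the first field, at byte offset 0, occupying 4 bytes.
Bytes at offsets 0..3: FF 9C A4 C2.
Big-endian stores the most-significant byte at the lowest address.
The bytes are already most-significant first: 0xFF9CA4C2.
Top bit is set, so as a signed 32-bit value this is 0xFF9CA4C2 − 2^32 = -6511422.

-6511422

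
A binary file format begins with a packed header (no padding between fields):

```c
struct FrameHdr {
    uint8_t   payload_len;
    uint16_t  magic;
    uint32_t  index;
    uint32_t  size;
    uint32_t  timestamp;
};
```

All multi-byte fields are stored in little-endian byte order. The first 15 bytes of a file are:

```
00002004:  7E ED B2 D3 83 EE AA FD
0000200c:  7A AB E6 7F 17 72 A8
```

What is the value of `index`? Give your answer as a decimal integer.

2867758035

`index` follows `payload_len` (1 B), `magic` (2 B), so it starts at offset 1 + 2 = 3 and occupies 4 bytes.
Bytes at offsets 3..6: D3 83 EE AA.
Little-endian: lowest address holds the least-significant byte.
Reassemble most-significant byte first: AA EE 83 D3 → 0xAAEE83D3.
0xAAEE83D3 = 2867758035.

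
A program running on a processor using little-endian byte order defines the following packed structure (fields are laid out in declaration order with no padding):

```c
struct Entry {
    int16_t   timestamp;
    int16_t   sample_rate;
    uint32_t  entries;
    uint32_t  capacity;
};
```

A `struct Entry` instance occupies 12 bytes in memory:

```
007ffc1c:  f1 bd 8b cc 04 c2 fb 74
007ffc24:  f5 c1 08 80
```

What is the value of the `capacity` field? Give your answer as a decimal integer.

`capacity` follows `timestamp` (2 B), `sample_rate` (2 B), `entries` (4 B), so it starts at offset 2 + 2 + 4 = 8 and occupies 4 bytes.
Bytes at offsets 8..11: F5 C1 08 80.
Little-endian: lowest address holds the least-significant byte.
Reassemble most-significant byte first: 80 08 C1 F5 → 0x8008C1F5.
0x8008C1F5 = 2148057589.

2148057589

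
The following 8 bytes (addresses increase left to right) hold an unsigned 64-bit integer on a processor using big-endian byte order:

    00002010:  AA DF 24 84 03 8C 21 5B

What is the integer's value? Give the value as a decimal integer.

12312600055668023643

In big-endian order the high byte comes first in memory.
The bytes are already most-significant first: 0xAADF2484038C215B.
0xAADF2484038C215B = 12312600055668023643.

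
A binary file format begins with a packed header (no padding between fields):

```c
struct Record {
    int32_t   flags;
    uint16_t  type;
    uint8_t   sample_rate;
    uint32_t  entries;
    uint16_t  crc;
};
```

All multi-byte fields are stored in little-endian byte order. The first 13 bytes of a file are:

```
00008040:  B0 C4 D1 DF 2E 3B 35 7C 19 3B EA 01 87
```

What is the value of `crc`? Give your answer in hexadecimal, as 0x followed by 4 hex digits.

0x8701

`crc` follows `flags` (4 B), `type` (2 B), `sample_rate` (1 B), `entries` (4 B), so it starts at offset 4 + 2 + 1 + 4 = 11 and occupies 2 bytes.
Bytes at offsets 11..12: 01 87.
Little-endian: lowest address holds the least-significant byte.
Reassemble most-significant byte first: 87 01 → 0x8701.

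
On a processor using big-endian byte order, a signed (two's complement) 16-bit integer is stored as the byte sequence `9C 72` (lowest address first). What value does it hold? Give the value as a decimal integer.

-25486

Big-endian: lowest address holds the most-significant byte.
The bytes are already most-significant first: 0x9C72.
Top bit is set, so as a signed 16-bit value this is 0x9C72 − 2^16 = -25486.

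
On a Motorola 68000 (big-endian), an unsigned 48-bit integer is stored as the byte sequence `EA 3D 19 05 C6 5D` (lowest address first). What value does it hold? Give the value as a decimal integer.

257548133713501

Big-endian: lowest address holds the most-significant byte.
The bytes are already most-significant first: 0xEA3D1905C65D.
0xEA3D1905C65D = 257548133713501.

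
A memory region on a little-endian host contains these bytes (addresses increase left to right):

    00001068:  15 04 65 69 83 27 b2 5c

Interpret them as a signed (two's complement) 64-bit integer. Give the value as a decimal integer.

In little-endian order the low byte comes first in memory.
Reassemble most-significant byte first: 5C B2 27 83 69 65 04 15 → 0x5CB2278369650415.
0x5CB2278369650415 = 6679444642706293781.

6679444642706293781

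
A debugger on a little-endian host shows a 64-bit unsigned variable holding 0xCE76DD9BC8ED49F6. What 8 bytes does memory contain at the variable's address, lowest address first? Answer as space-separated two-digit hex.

F6 49 ED C8 9B DD 76 CE

Split into bytes (most-significant first): CE 76 DD 9B C8 ED 49 F6.
In little-endian order the low byte comes first in memory.
So at ascending addresses the bytes are F6 49 ED C8 9B DD 76 CE.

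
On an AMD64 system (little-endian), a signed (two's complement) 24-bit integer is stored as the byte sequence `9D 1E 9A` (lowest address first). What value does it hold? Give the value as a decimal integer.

-6676835

Little-endian: lowest address holds the least-significant byte.
Reassemble most-significant byte first: 9A 1E 9D → 0x9A1E9D.
Top bit is set, so as a signed 24-bit value this is 0x9A1E9D − 2^24 = -6676835.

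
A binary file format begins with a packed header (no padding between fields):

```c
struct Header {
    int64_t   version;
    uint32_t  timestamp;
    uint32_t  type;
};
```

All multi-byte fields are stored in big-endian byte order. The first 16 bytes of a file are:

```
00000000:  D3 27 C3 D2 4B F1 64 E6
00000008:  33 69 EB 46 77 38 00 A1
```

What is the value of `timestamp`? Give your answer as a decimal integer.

`timestamp` follows `version` (8 bytes), so it starts at byte offset 8 and occupies 4 bytes.
Bytes at offsets 8..11: 33 69 EB 46.
Big-endian: lowest address holds the most-significant byte.
The bytes are already most-significant first: 0x3369EB46.
0x3369EB46 = 862579526.

862579526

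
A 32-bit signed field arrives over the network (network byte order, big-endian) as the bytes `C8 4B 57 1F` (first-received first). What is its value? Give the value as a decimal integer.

-934586593

In big-endian order the high byte comes first in memory.
The bytes are already most-significant first: 0xC84B571F.
Top bit is set, so as a signed 32-bit value this is 0xC84B571F − 2^32 = -934586593.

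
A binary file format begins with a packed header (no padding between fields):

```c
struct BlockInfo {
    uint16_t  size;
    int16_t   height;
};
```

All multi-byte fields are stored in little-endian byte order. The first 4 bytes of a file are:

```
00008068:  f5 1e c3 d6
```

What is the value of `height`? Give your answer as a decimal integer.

`height` follows `size` (2 bytes), so it starts at byte offset 2 and occupies 2 bytes.
Bytes at offsets 2..3: C3 D6.
Little-endian: lowest address holds the least-significant byte.
Reassemble most-significant byte first: D6 C3 → 0xD6C3.
Top bit is set, so as a signed 16-bit value this is 0xD6C3 − 2^16 = -10557.

-10557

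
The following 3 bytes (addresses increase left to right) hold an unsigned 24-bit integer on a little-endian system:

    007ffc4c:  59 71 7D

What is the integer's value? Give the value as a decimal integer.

In little-endian order the low byte comes first in memory.
Reassemble most-significant byte first: 7D 71 59 → 0x7D7159.
0x7D7159 = 8221017.

8221017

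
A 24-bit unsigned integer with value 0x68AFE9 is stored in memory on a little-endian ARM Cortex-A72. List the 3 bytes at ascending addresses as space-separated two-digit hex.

Split into bytes (most-significant first): 68 AF E9.
In little-endian order the low byte comes first in memory.
So at ascending addresses the bytes are E9 AF 68.

E9 AF 68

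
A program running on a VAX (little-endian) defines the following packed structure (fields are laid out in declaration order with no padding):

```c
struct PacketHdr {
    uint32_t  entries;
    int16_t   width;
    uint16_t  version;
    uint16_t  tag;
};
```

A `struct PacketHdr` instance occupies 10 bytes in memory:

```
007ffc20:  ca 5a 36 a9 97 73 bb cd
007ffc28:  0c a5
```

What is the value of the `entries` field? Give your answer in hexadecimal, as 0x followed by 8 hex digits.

`entries` is the first field, at byte offset 0, occupying 4 bytes.
Bytes at offsets 0..3: CA 5A 36 A9.
In little-endian order the low byte comes first in memory.
Reassemble most-significant byte first: A9 36 5A CA → 0xA9365ACA.

0xA9365ACA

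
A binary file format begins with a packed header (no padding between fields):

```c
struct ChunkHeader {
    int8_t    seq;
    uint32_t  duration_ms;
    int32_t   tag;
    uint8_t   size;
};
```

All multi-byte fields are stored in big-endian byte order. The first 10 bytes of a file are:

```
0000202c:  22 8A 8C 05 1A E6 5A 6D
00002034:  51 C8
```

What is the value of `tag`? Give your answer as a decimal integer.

-430281391

`tag` follows `seq` (1 B), `duration_ms` (4 B), so it starts at offset 1 + 4 = 5 and occupies 4 bytes.
Bytes at offsets 5..8: E6 5A 6D 51.
Big-endian stores the most-significant byte at the lowest address.
The bytes are already most-significant first: 0xE65A6D51.
Top bit is set, so as a signed 32-bit value this is 0xE65A6D51 − 2^32 = -430281391.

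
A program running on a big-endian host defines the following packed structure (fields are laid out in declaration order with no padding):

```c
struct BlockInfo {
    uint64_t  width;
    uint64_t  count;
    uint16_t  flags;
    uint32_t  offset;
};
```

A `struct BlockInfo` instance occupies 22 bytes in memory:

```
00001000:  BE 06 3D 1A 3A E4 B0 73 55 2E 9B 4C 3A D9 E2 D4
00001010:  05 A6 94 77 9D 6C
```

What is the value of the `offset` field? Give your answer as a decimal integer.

2490867052

`offset` follows `width` (8 B), `count` (8 B), `flags` (2 B), so it starts at offset 8 + 8 + 2 = 18 and occupies 4 bytes.
Bytes at offsets 18..21: 94 77 9D 6C.
In big-endian order the high byte comes first in memory.
The bytes are already most-significant first: 0x94779D6C.
0x94779D6C = 2490867052.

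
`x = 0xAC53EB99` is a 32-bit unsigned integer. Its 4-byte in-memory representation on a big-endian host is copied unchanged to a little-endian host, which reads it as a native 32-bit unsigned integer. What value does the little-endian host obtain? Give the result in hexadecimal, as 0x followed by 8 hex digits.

0x99EB53AC

Stored big-endian, the bytes at ascending addresses are AC 53 EB 99.
Read back as little-endian, the first byte is least significant, giving 0x99EB53AC.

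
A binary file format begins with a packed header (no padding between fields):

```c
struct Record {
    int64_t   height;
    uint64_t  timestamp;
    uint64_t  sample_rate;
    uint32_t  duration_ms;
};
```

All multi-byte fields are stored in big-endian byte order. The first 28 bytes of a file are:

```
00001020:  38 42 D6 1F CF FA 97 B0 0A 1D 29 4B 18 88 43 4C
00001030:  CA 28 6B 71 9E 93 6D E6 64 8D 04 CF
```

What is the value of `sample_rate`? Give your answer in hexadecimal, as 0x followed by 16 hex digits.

`sample_rate` follows `height` (8 B), `timestamp` (8 B), so it starts at offset 8 + 8 = 16 and occupies 8 bytes.
Bytes at offsets 16..23: CA 28 6B 71 9E 93 6D E6.
In big-endian order the high byte comes first in memory.
The bytes are already most-significant first: 0xCA286B719E936DE6.

0xCA286B719E936DE6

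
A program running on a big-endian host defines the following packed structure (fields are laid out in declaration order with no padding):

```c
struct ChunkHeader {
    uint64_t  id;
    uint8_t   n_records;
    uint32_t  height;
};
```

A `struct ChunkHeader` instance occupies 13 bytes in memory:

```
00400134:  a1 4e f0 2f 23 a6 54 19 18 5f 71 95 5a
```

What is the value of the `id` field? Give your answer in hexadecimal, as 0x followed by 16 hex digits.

`id` is the first field, at byte offset 0, occupying 8 bytes.
Bytes at offsets 0..7: A1 4E F0 2F 23 A6 54 19.
Big-endian: lowest address holds the most-significant byte.
The bytes are already most-significant first: 0xA14EF02F23A65419.

0xA14EF02F23A65419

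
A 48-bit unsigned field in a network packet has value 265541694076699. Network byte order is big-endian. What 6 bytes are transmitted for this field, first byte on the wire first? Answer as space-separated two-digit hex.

F1 82 3E 59 37 1B

265541694076699 in hexadecimal, padded to 48 bits, is 0xF1823E59371B.
Split into bytes (most-significant first): F1 82 3E 59 37 1B.
In big-endian order the high byte comes first in memory.
So the memory order matches the most-significant-first order: F1 82 3E 59 37 1B.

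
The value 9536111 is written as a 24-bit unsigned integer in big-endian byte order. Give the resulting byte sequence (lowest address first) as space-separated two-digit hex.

9536111 in hexadecimal, padded to 24 bits, is 0x91826F.
Split into bytes (most-significant first): 91 82 6F.
Big-endian: lowest address holds the most-significant byte.
So the memory order matches the most-significant-first order: 91 82 6F.

91 82 6F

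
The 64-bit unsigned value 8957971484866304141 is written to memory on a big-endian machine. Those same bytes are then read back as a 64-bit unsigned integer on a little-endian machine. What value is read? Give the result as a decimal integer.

8957971484866304141 in 64-bit hexadecimal is 0x7C511B9AA788D88D.
Stored big-endian, the bytes at ascending addresses are 7C 51 1B 9A A7 88 D8 8D.
Read back as little-endian, the first byte is least significant, giving 0x8DD888A79A1B517C.
0x8DD888A79A1B517C = 10221069607743738236.

10221069607743738236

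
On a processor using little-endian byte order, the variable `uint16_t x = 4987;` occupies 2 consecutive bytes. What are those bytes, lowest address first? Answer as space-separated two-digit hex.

7B 13

4987 in hexadecimal, padded to 16 bits, is 0x137B.
Split into bytes (most-significant first): 13 7B.
Little-endian: lowest address holds the least-significant byte.
So at ascending addresses the bytes are 7B 13.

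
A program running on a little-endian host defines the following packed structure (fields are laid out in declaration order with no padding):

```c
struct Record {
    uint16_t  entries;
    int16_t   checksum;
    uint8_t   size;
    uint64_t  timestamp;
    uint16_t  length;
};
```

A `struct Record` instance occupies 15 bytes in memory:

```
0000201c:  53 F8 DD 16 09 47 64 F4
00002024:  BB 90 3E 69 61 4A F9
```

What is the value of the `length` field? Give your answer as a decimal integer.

`length` follows `entries` (2 B), `checksum` (2 B), `size` (1 B), `timestamp` (8 B), so it starts at offset 2 + 2 + 1 + 8 = 13 and occupies 2 bytes.
Bytes at offsets 13..14: 4A F9.
Little-endian: lowest address holds the least-significant byte.
Reassemble most-significant byte first: F9 4A → 0xF94A.
0xF94A = 63818.

63818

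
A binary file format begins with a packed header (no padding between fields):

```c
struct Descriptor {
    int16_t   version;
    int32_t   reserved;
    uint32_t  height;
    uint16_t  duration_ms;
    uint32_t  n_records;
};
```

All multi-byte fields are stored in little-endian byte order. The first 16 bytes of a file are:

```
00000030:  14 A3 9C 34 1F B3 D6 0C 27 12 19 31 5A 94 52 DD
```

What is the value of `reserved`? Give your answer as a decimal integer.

-1289800548

`reserved` follows `version` (2 bytes), so it starts at byte offset 2 and occupies 4 bytes.
Bytes at offsets 2..5: 9C 34 1F B3.
In little-endian order the low byte comes first in memory.
Reassemble most-significant byte first: B3 1F 34 9C → 0xB31F349C.
Top bit is set, so as a signed 32-bit value this is 0xB31F349C − 2^32 = -1289800548.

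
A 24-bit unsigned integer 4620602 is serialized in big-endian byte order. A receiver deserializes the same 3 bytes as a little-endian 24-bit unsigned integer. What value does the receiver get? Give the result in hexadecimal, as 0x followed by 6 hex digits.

4620602 in 24-bit hexadecimal is 0x46813A.
Stored big-endian, the bytes at ascending addresses are 46 81 3A.
Read back as little-endian, the first byte is least significant, giving 0x3A8146.

0x3A8146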